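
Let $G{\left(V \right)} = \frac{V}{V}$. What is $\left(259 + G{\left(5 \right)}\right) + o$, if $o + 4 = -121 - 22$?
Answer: $113$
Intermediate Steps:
$o = -147$ ($o = -4 - 143 = -147$)
$G{\left(V \right)} = 1$
$\left(259 + G{\left(5 \right)}\right) + o = \left(259 + 1\right) - 147 = 260 - 147 = 113$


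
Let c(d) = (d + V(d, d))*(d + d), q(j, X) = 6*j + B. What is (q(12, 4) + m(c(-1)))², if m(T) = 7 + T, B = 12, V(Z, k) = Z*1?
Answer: 9025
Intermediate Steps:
V(Z, k) = Z
q(j, X) = 12 + 6*j (q(j, X) = 6*j + 12 = 12 + 6*j)
c(d) = 4*d² (c(d) = (d + d)*(d + d) = (2*d)*(2*d) = 4*d²)
(q(12, 4) + m(c(-1)))² = ((12 + 6*12) + (7 + 4*(-1)²))² = ((12 + 72) + (7 + 4*1))² = (84 + (7 + 4))² = (84 + 11)² = 95² = 9025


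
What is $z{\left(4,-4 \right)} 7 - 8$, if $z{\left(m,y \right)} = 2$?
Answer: $6$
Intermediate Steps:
$z{\left(4,-4 \right)} 7 - 8 = 2 \cdot 7 - 8 = 14 - 8 = 6$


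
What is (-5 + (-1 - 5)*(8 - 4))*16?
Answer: -464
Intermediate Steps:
(-5 + (-1 - 5)*(8 - 4))*16 = (-5 - 6*4)*16 = (-5 - 24)*16 = -29*16 = -464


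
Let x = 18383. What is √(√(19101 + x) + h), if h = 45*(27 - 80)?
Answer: √(-2385 + 2*√9371) ≈ 46.812*I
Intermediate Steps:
h = -2385 (h = 45*(-53) = -2385)
√(√(19101 + x) + h) = √(√(19101 + 18383) - 2385) = √(√37484 - 2385) = √(2*√9371 - 2385) = √(-2385 + 2*√9371)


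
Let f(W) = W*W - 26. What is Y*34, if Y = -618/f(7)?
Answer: -21012/23 ≈ -913.57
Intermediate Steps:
f(W) = -26 + W² (f(W) = W² - 26 = -26 + W²)
Y = -618/23 (Y = -618/(-26 + 7²) = -618/(-26 + 49) = -618/23 ≈ -26.870)
Y*34 = -618/23*34 = -21012/23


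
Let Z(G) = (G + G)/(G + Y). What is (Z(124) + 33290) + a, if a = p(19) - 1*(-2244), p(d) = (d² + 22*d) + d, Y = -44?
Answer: 363351/10 ≈ 36335.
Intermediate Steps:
p(d) = d² + 23*d
Z(G) = 2*G/(-44 + G) (Z(G) = (G + G)/(G - 44) = (2*G)/(-44 + G) = 2*G/(-44 + G))
a = 3042 (a = 19*(23 + 19) - 1*(-2244) = 19*42 + 2244 = 798 + 2244 = 3042)
(Z(124) + 33290) + a = (2*124/(-44 + 124) + 33290) + 3042 = (2*124/80 + 33290) + 3042 = (2*124*(1/80) + 33290) + 3042 = (31/10 + 33290) + 3042 = 332931/10 + 3042 = 363351/10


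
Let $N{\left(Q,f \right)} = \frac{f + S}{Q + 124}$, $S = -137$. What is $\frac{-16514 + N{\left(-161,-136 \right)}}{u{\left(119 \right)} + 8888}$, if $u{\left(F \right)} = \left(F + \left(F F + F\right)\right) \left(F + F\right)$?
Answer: $- \frac{122149}{25425290} \approx -0.0048042$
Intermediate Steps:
$N{\left(Q,f \right)} = \frac{-137 + f}{124 + Q}$ ($N{\left(Q,f \right)} = \frac{f - 137}{Q + 124} = \frac{-137 + f}{124 + Q}$)
$u{\left(F \right)} = 2 F \left(F^{2} + 2 F\right)$ ($u{\left(F \right)} = \left(F + \left(F^{2} + F\right)\right) 2 F = \left(F + \left(F + F^{2}\right)\right) 2 F = \left(F^{2} + 2 F\right) 2 F = 2 F \left(F^{2} + 2 F\right)$)
$\frac{-16514 + N{\left(-161,-136 \right)}}{u{\left(119 \right)} + 8888} = \frac{-16514 + \frac{-137 - 136}{124 - 161}}{2 \cdot 119^{2} \left(2 + 119\right) + 8888} = \frac{-16514 + \frac{1}{-37} \left(-273\right)}{2 \cdot 14161 \cdot 121 + 8888} = \frac{-16514 - - \frac{273}{37}}{3426962 + 8888} = \frac{-16514 + \frac{273}{37}}{3435850} = \left(- \frac{610745}{37}\right) \frac{1}{3435850} = - \frac{122149}{25425290}$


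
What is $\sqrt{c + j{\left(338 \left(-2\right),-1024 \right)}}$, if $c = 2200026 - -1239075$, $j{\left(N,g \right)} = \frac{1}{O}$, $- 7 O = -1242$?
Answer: $\frac{\sqrt{589448155962}}{414} \approx 1854.5$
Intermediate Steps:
$O = \frac{1242}{7}$ ($O = \left(- \frac{1}{7}\right) \left(-1242\right) = \frac{1242}{7} \approx 177.43$)
$j{\left(N,g \right)} = \frac{7}{1242}$ ($j{\left(N,g \right)} = \frac{1}{\frac{1242}{7}} = \frac{7}{1242}$)
$c = 3439101$ ($c = 2200026 + 1239075 = 3439101$)
$\sqrt{c + j{\left(338 \left(-2\right),-1024 \right)}} = \sqrt{3439101 + \frac{7}{1242}} = \sqrt{\frac{4271363449}{1242}} = \frac{\sqrt{589448155962}}{414}$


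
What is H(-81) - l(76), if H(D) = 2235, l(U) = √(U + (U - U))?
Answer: 2235 - 2*√19 ≈ 2226.3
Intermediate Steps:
l(U) = √U (l(U) = √(U + 0) = √U)
H(-81) - l(76) = 2235 - √76 = 2235 - 2*√19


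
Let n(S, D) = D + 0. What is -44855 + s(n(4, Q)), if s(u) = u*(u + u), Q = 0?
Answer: -44855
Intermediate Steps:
n(S, D) = D
s(u) = 2*u**2 (s(u) = u*(2*u) = 2*u**2)
-44855 + s(n(4, Q)) = -44855 + 2*0**2 = -44855 + 2*0 = -44855 + 0 = -44855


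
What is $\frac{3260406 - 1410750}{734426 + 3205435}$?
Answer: $\frac{616552}{1313287} \approx 0.46947$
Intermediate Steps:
$\frac{3260406 - 1410750}{734426 + 3205435} = \frac{1849656}{3939861} = 1849656 \cdot \frac{1}{3939861} = \frac{616552}{1313287}$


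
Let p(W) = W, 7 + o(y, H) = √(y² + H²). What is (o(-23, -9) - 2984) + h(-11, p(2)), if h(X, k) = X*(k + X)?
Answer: -2892 + √610 ≈ -2867.3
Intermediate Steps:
o(y, H) = -7 + √(H² + y²) (o(y, H) = -7 + √(y² + H²) = -7 + √(H² + y²))
h(X, k) = X*(X + k)
(o(-23, -9) - 2984) + h(-11, p(2)) = ((-7 + √((-9)² + (-23)²)) - 2984) - 11*(-11 + 2) = ((-7 + √(81 + 529)) - 2984) - 11*(-9) = ((-7 + √610) - 2984) + 99 = (-2991 + √610) + 99 = -2892 + √610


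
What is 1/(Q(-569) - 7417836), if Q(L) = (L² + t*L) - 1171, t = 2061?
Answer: -1/8267955 ≈ -1.2095e-7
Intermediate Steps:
Q(L) = -1171 + L² + 2061*L (Q(L) = (L² + 2061*L) - 1171 = -1171 + L² + 2061*L)
1/(Q(-569) - 7417836) = 1/((-1171 + (-569)² + 2061*(-569)) - 7417836) = 1/((-1171 + 323761 - 1172709) - 7417836) = 1/(-850119 - 7417836) = 1/(-8267955) = -1/8267955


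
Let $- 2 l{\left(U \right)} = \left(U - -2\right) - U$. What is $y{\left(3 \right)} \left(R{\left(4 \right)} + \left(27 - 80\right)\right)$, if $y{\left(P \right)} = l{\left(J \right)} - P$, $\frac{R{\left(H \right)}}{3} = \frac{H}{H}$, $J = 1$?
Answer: $200$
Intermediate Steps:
$R{\left(H \right)} = 3$ ($R{\left(H \right)} = 3 \frac{H}{H} = 3 \cdot 1 = 3$)
$l{\left(U \right)} = -1$ ($l{\left(U \right)} = - \frac{\left(U - -2\right) - U}{2} = - \frac{\left(U + 2\right) - U}{2} = - \frac{\left(2 + U\right) - U}{2} = \left(- \frac{1}{2}\right) 2 = -1$)
$y{\left(P \right)} = -1 - P$
$y{\left(3 \right)} \left(R{\left(4 \right)} + \left(27 - 80\right)\right) = \left(-1 - 3\right) \left(3 + \left(27 - 80\right)\right) = - 4 \left(3 - 53\right) = \left(-4\right) \left(-50\right) = 200$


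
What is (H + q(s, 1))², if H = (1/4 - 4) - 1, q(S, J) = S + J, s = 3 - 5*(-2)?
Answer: 1369/16 ≈ 85.563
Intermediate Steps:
s = 13 (s = 3 + 10 = 13)
q(S, J) = J + S
H = -19/4 (H = (¼ - 4) - 1 = -15/4 - 1 = -19/4 ≈ -4.7500)
(H + q(s, 1))² = (-19/4 + (1 + 13))² = (-19/4 + 14)² = (37/4)² = 1369/16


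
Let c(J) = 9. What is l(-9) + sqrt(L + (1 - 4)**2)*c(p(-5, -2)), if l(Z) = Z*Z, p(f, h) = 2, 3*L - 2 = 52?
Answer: 81 + 27*sqrt(3) ≈ 127.77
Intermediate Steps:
L = 18 (L = 2/3 + (1/3)*52 = 2/3 + 52/3 = 18)
l(Z) = Z**2
l(-9) + sqrt(L + (1 - 4)**2)*c(p(-5, -2)) = (-9)**2 + sqrt(18 + (1 - 4)**2)*9 = 81 + sqrt(18 + (-3)**2)*9 = 81 + sqrt(18 + 9)*9 = 81 + sqrt(27)*9 = 81 + (3*sqrt(3))*9 = 81 + 27*sqrt(3)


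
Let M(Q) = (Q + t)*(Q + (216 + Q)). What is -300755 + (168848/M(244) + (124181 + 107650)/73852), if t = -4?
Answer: -58637178932521/194969280 ≈ -3.0075e+5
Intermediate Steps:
M(Q) = (-4 + Q)*(216 + 2*Q) (M(Q) = (Q - 4)*(Q + (216 + Q)) = (-4 + Q)*(216 + 2*Q))
-300755 + (168848/M(244) + (124181 + 107650)/73852) = -300755 + (168848/(-864 + 2*244**2 + 208*244) + (124181 + 107650)/73852) = -300755 + (168848/(-864 + 2*59536 + 50752) + 231831*(1/73852)) = -300755 + (168848/(-864 + 119072 + 50752) + 231831/73852) = -300755 + (168848/168960 + 231831/73852) = -300755 + (168848*(1/168960) + 231831/73852) = -300755 + (10553/10560 + 231831/73852) = -300755 + 806873879/194969280 = -58637178932521/194969280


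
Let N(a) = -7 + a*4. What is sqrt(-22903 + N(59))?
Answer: I*sqrt(22674) ≈ 150.58*I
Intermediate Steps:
N(a) = -7 + 4*a
sqrt(-22903 + N(59)) = sqrt(-22903 + (-7 + 4*59)) = sqrt(-22903 + (-7 + 236)) = sqrt(-22903 + 229) = sqrt(-22674) = I*sqrt(22674)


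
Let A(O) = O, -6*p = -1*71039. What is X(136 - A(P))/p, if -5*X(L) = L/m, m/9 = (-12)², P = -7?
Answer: -143/76722120 ≈ -1.8639e-6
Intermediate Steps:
p = 71039/6 (p = -(-1)*71039/6 = -⅙*(-71039) = 71039/6 ≈ 11840.)
m = 1296 (m = 9*(-12)² = 9*144 = 1296)
X(L) = -L/6480 (X(L) = -L/(5*1296) = -L/6480)
X(136 - A(P))/p = (-(136 - 1*(-7))/6480)/(71039/6) = -(136 + 7)/6480*(6/71039) = -1/6480*143*(6/71039) = -143/6480*6/71039 = -143/76722120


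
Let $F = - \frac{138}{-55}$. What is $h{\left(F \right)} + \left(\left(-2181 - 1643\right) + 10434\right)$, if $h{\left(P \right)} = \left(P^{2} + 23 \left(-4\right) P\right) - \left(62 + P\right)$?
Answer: $\frac{19120874}{3025} \approx 6321.0$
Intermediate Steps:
$F = \frac{138}{55}$ ($F = \left(-138\right) \left(- \frac{1}{55}\right) = \frac{138}{55} \approx 2.5091$)
$h{\left(P \right)} = -62 + P^{2} - 93 P$ ($h{\left(P \right)} = \left(P^{2} - 92 P\right) - \left(62 + P\right) = -62 + P^{2} - 93 P$)
$h{\left(F \right)} + \left(\left(-2181 - 1643\right) + 10434\right) = \left(-62 + \left(\frac{138}{55}\right)^{2} - \frac{12834}{55}\right) + \left(\left(-2181 - 1643\right) + 10434\right) = \left(-62 + \frac{19044}{3025} - \frac{12834}{55}\right) + \left(-3824 + 10434\right) = - \frac{874376}{3025} + 6610 = \frac{19120874}{3025}$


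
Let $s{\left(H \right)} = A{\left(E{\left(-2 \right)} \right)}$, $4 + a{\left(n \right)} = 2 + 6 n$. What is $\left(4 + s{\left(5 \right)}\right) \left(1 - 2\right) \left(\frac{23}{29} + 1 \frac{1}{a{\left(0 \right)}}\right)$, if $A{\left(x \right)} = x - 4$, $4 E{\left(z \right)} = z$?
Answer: $\frac{17}{116} \approx 0.14655$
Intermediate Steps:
$E{\left(z \right)} = \frac{z}{4}$
$a{\left(n \right)} = -2 + 6 n$ ($a{\left(n \right)} = -4 + \left(2 + 6 n\right) = -2 + 6 n$)
$A{\left(x \right)} = -4 + x$ ($A{\left(x \right)} = x - 4 = -4 + x$)
$s{\left(H \right)} = - \frac{9}{2}$ ($s{\left(H \right)} = -4 + \frac{1}{4} \left(-2\right) = -4 - \frac{1}{2} = - \frac{9}{2}$)
$\left(4 + s{\left(5 \right)}\right) \left(1 - 2\right) \left(\frac{23}{29} + 1 \frac{1}{a{\left(0 \right)}}\right) = \left(4 - \frac{9}{2}\right) \left(1 - 2\right) \left(\frac{23}{29} + 1 \frac{1}{-2 + 6 \cdot 0}\right) = \left(- \frac{1}{2}\right) \left(-1\right) \left(23 \cdot \frac{1}{29} + 1 \frac{1}{-2 + 0}\right) = \frac{\frac{23}{29} + 1 \frac{1}{-2}}{2} = \frac{\frac{23}{29} + 1 \left(- \frac{1}{2}\right)}{2} = \frac{\frac{23}{29} - \frac{1}{2}}{2} = \frac{1}{2} \cdot \frac{17}{58} = \frac{17}{116}$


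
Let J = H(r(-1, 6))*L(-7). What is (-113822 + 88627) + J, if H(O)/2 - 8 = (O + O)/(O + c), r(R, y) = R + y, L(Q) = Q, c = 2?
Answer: -25327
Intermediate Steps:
H(O) = 16 + 4*O/(2 + O) (H(O) = 16 + 2*((O + O)/(O + 2)) = 16 + 2*((2*O)/(2 + O)) = 16 + 2*(2*O/(2 + O)) = 16 + 4*O/(2 + O))
J = -132 (J = (4*(8 + 5*(-1 + 6))/(2 + (-1 + 6)))*(-7) = (4*(8 + 5*5)/(2 + 5))*(-7) = (4*(8 + 25)/7)*(-7) = (4*(⅐)*33)*(-7) = (132/7)*(-7) = -132)
(-113822 + 88627) + J = (-113822 + 88627) - 132 = -25195 - 132 = -25327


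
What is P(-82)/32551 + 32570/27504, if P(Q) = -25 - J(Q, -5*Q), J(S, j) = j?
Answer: 524110915/447641352 ≈ 1.1708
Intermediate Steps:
P(Q) = -25 + 5*Q (P(Q) = -25 - (-5)*Q = -25 + 5*Q)
P(-82)/32551 + 32570/27504 = (-25 + 5*(-82))/32551 + 32570/27504 = (-25 - 410)*(1/32551) + 32570*(1/27504) = -435*1/32551 + 16285/13752 = -435/32551 + 16285/13752 = 524110915/447641352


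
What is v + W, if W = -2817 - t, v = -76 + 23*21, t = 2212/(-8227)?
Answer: -19824858/8227 ≈ -2409.7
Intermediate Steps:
t = -2212/8227 (t = 2212*(-1/8227) = -2212/8227 ≈ -0.26887)
v = 407 (v = -76 + 483 = 407)
W = -23173247/8227 (W = -2817 - 1*(-2212/8227) = -2817 + 2212/8227 = -23173247/8227 ≈ -2816.7)
v + W = 407 - 23173247/8227 = -19824858/8227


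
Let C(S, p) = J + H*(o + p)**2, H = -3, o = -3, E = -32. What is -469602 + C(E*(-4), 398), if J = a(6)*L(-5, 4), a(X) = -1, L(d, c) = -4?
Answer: -937673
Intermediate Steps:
J = 4 (J = -1*(-4) = 4)
C(S, p) = 4 - 3*(-3 + p)**2
-469602 + C(E*(-4), 398) = -469602 + (4 - 3*(-3 + 398)**2) = -469602 + (4 - 3*395**2) = -469602 + (4 - 3*156025) = -469602 + (4 - 468075) = -469602 - 468071 = -937673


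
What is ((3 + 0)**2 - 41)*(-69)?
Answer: 2208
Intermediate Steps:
((3 + 0)**2 - 41)*(-69) = (3**2 - 41)*(-69) = (9 - 41)*(-69) = -32*(-69) = 2208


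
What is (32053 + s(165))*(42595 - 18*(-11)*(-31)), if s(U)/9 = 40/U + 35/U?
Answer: 12855758996/11 ≈ 1.1687e+9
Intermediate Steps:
s(U) = 675/U (s(U) = 9*(40/U + 35/U) = 9*(75/U) = 675/U)
(32053 + s(165))*(42595 - 18*(-11)*(-31)) = (32053 + 675/165)*(42595 - 18*(-11)*(-31)) = (32053 + 675*(1/165))*(42595 + 198*(-31)) = (32053 + 45/11)*(42595 - 6138) = (352628/11)*36457 = 12855758996/11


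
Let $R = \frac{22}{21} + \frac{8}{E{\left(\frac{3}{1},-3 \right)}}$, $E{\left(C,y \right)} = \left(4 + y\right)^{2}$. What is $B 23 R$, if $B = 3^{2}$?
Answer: $\frac{13110}{7} \approx 1872.9$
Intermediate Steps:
$R = \frac{190}{21}$ ($R = \frac{22}{21} + \frac{8}{\left(4 - 3\right)^{2}} = 22 \cdot \frac{1}{21} + \frac{8}{1^{2}} = \frac{22}{21} + \frac{8}{1} = \frac{22}{21} + 8 \cdot 1 = \frac{22}{21} + 8 = \frac{190}{21} \approx 9.0476$)
$B = 9$
$B 23 R = 9 \cdot 23 \cdot \frac{190}{21} = 207 \cdot \frac{190}{21} = \frac{13110}{7}$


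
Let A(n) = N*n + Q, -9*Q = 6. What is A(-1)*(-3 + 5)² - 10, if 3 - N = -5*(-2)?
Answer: 46/3 ≈ 15.333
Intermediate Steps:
N = -7 (N = 3 - (-5)*(-2) = 3 - 1*10 = 3 - 10 = -7)
Q = -⅔ (Q = -⅑*6 = -⅔ ≈ -0.66667)
A(n) = -⅔ - 7*n (A(n) = -7*n - ⅔ = -⅔ - 7*n)
A(-1)*(-3 + 5)² - 10 = (-⅔ - 7*(-1))*(-3 + 5)² - 10 = (-⅔ + 7)*2² - 10 = (19/3)*4 - 10 = 76/3 - 10 = 46/3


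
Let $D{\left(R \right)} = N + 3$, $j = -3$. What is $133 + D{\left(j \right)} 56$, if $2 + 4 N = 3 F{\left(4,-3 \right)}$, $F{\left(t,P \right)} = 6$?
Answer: $525$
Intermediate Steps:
$N = 4$ ($N = - \frac{1}{2} + \frac{3 \cdot 6}{4} = - \frac{1}{2} + \frac{1}{4} \cdot 18 = - \frac{1}{2} + \frac{9}{2} = 4$)
$D{\left(R \right)} = 7$ ($D{\left(R \right)} = 4 + 3 = 7$)
$133 + D{\left(j \right)} 56 = 133 + 7 \cdot 56 = 133 + 392 = 525$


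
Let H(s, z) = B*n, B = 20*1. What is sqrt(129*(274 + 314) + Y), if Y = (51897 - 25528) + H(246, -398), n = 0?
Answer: sqrt(102221) ≈ 319.72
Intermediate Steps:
B = 20
H(s, z) = 0 (H(s, z) = 20*0 = 0)
Y = 26369 (Y = (51897 - 25528) + 0 = 26369 + 0 = 26369)
sqrt(129*(274 + 314) + Y) = sqrt(129*(274 + 314) + 26369) = sqrt(129*588 + 26369) = sqrt(75852 + 26369) = sqrt(102221)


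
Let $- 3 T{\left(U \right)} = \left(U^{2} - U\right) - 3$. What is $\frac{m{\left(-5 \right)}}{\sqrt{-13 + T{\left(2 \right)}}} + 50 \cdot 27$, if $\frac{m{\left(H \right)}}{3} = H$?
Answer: $1350 + \frac{15 i \sqrt{114}}{38} \approx 1350.0 + 4.2146 i$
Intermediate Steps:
$T{\left(U \right)} = 1 - \frac{U^{2}}{3} + \frac{U}{3}$ ($T{\left(U \right)} = - \frac{\left(U^{2} - U\right) - 3}{3} = - \frac{-3 + U^{2} - U}{3} = 1 - \frac{U^{2}}{3} + \frac{U}{3}$)
$m{\left(H \right)} = 3 H$
$\frac{m{\left(-5 \right)}}{\sqrt{-13 + T{\left(2 \right)}}} + 50 \cdot 27 = \frac{3 \left(-5\right)}{\sqrt{-13 + \left(1 - \frac{2^{2}}{3} + \frac{1}{3} \cdot 2\right)}} + 50 \cdot 27 = - \frac{15}{\sqrt{-13 + \left(1 - \frac{4}{3} + \frac{2}{3}\right)}} + 1350 = - \frac{15}{\sqrt{-13 + \frac{1}{3}}} + 1350 = - \frac{15}{\sqrt{- \frac{38}{3}}} + 1350 = - \frac{15}{\frac{1}{3} i \sqrt{114}} + 1350 = - 15 \left(- \frac{i \sqrt{114}}{38}\right) + 1350 = \frac{15 i \sqrt{114}}{38} + 1350 = 1350 + \frac{15 i \sqrt{114}}{38}$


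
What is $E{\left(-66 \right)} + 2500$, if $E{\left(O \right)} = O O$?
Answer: $6856$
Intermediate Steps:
$E{\left(O \right)} = O^{2}$
$E{\left(-66 \right)} + 2500 = \left(-66\right)^{2} + 2500 = 4356 + 2500 = 6856$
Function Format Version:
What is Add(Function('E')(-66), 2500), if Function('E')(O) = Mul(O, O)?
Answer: 6856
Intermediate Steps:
Function('E')(O) = Pow(O, 2)
Add(Function('E')(-66), 2500) = Add(Pow(-66, 2), 2500) = Add(4356, 2500) = 6856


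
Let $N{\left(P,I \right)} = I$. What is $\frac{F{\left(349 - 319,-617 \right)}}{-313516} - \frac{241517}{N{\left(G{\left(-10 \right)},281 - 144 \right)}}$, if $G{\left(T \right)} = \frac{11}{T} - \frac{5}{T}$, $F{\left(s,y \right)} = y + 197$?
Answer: $- \frac{2704263794}{1533989} \approx -1762.9$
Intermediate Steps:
$F{\left(s,y \right)} = 197 + y$
$G{\left(T \right)} = \frac{6}{T}$
$\frac{F{\left(349 - 319,-617 \right)}}{-313516} - \frac{241517}{N{\left(G{\left(-10 \right)},281 - 144 \right)}} = \frac{197 - 617}{-313516} - \frac{241517}{281 - 144} = \left(-420\right) \left(- \frac{1}{313516}\right) - \frac{241517}{281 - 144} = \frac{15}{11197} - \frac{241517}{137} = - \frac{2704263794}{1533989}$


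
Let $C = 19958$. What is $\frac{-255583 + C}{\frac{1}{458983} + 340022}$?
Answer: $- \frac{108147869375}{156064317627} \approx -0.69297$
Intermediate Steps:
$\frac{-255583 + C}{\frac{1}{458983} + 340022} = \frac{-255583 + 19958}{\frac{1}{458983} + 340022} = - \frac{235625}{\frac{1}{458983} + 340022} = - \frac{235625}{\frac{156064317627}{458983}} = \left(-235625\right) \frac{458983}{156064317627} = - \frac{108147869375}{156064317627}$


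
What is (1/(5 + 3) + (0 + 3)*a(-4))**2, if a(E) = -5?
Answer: 14161/64 ≈ 221.27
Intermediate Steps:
(1/(5 + 3) + (0 + 3)*a(-4))**2 = (1/(5 + 3) + (0 + 3)*(-5))**2 = (1/8 + 3*(-5))**2 = (1/8 - 15)**2 = (-119/8)**2 = 14161/64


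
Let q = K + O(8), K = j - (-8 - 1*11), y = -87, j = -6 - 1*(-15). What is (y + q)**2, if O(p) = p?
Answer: 2601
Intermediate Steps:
j = 9 (j = -6 + 15 = 9)
K = 28 (K = 9 - (-8 - 1*11) = 9 - (-8 - 11) = 9 - 1*(-19) = 9 + 19 = 28)
q = 36 (q = 28 + 8 = 36)
(y + q)**2 = (-87 + 36)**2 = (-51)**2 = 2601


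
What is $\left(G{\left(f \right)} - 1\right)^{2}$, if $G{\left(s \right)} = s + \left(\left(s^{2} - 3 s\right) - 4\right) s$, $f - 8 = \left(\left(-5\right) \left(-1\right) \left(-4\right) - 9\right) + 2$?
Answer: $62188996$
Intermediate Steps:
$f = -19$ ($f = 8 + \left(\left(\left(-5\right) \left(-1\right) \left(-4\right) - 9\right) + 2\right) = 8 + \left(\left(5 \left(-4\right) - 9\right) + 2\right) = 8 + \left(\left(-20 - 9\right) + 2\right) = 8 + \left(-29 + 2\right) = 8 - 27 = -19$)
$G{\left(s \right)} = s + s \left(-4 + s^{2} - 3 s\right)$ ($G{\left(s \right)} = s + \left(-4 + s^{2} - 3 s\right) s = s + s \left(-4 + s^{2} - 3 s\right)$)
$\left(G{\left(f \right)} - 1\right)^{2} = \left(- 19 \left(-3 + \left(-19\right)^{2} - -57\right) - 1\right)^{2} = \left(- 19 \left(-3 + 361 + 57\right) - 1\right)^{2} = \left(\left(-19\right) 415 - 1\right)^{2} = \left(-7885 - 1\right)^{2} = \left(-7886\right)^{2} = 62188996$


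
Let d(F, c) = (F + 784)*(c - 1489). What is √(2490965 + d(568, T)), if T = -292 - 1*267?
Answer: I*√277931 ≈ 527.19*I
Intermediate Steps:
T = -559 (T = -292 - 267 = -559)
d(F, c) = (-1489 + c)*(784 + F) (d(F, c) = (784 + F)*(-1489 + c) = (-1489 + c)*(784 + F))
√(2490965 + d(568, T)) = √(2490965 + (-1167376 - 1489*568 + 784*(-559) + 568*(-559))) = √(2490965 + (-1167376 - 845752 - 438256 - 317512)) = √(2490965 - 2768896) = √(-277931) = I*√277931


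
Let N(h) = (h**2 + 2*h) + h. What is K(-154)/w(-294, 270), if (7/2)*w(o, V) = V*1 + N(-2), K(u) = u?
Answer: -539/268 ≈ -2.0112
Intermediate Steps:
N(h) = h**2 + 3*h
w(o, V) = -4/7 + 2*V/7 (w(o, V) = 2*(V*1 - 2*(3 - 2))/7 = 2*(V - 2*1)/7 = 2*(V - 2)/7 = 2*(-2 + V)/7 = -4/7 + 2*V/7)
K(-154)/w(-294, 270) = -154/(-4/7 + (2/7)*270) = -154/(-4/7 + 540/7) = -154/536/7 = -154*7/536 = -539/268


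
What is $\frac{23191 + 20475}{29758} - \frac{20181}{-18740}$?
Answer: $\frac{709423519}{278832460} \approx 2.5443$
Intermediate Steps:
$\frac{23191 + 20475}{29758} - \frac{20181}{-18740} = 43666 \cdot \frac{1}{29758} - - \frac{20181}{18740} = \frac{21833}{14879} + \frac{20181}{18740} = \frac{709423519}{278832460}$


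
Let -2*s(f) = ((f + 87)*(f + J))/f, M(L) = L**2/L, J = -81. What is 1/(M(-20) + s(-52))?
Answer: -104/6735 ≈ -0.015442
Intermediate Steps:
M(L) = L
s(f) = -(-81 + f)*(87 + f)/(2*f) (s(f) = -(f + 87)*(f - 81)/(2*f) = -(87 + f)*(-81 + f)/(2*f) = -(-81 + f)*(87 + f)/(2*f))
1/(M(-20) + s(-52)) = 1/(-20 + (1/2)*(7047 - 1*(-52)*(6 - 52))/(-52)) = 1/(-20 + (1/2)*(-1/52)*(7047 - 1*(-52)*(-46))) = 1/(-20 + (1/2)*(-1/52)*(7047 - 2392)) = 1/(-20 + (1/2)*(-1/52)*4655) = 1/(-20 - 4655/104) = 1/(-6735/104) = -104/6735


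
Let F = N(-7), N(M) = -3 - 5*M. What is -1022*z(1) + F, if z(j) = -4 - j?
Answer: 5142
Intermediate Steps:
F = 32 (F = -3 - 5*(-7) = -3 + 35 = 32)
-1022*z(1) + F = -1022*(-4 - 1*1) + 32 = -1022*(-4 - 1) + 32 = -1022*(-5) + 32 = -146*(-35) + 32 = 5110 + 32 = 5142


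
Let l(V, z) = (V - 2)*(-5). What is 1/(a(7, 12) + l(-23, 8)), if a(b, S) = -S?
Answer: 1/113 ≈ 0.0088496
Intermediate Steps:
l(V, z) = 10 - 5*V (l(V, z) = (-2 + V)*(-5) = 10 - 5*V)
1/(a(7, 12) + l(-23, 8)) = 1/(-1*12 + (10 - 5*(-23))) = 1/(-12 + (10 + 115)) = 1/(-12 + 125) = 1/113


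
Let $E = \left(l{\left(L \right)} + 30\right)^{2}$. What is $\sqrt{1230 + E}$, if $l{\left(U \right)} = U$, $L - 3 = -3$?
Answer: $\sqrt{2130} \approx 46.152$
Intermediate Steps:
$L = 0$ ($L = 3 - 3 = 0$)
$E = 900$ ($E = \left(0 + 30\right)^{2} = 30^{2} = 900$)
$\sqrt{1230 + E} = \sqrt{1230 + 900} = \sqrt{2130}$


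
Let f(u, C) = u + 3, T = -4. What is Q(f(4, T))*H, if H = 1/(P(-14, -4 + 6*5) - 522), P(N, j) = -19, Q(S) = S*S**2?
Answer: -343/541 ≈ -0.63401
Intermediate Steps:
f(u, C) = 3 + u
Q(S) = S**3
H = -1/541 (H = 1/(-19 - 522) = 1/(-541) = -1/541 ≈ -0.0018484)
Q(f(4, T))*H = (3 + 4)**3*(-1/541) = 7**3*(-1/541) = 343*(-1/541) = -343/541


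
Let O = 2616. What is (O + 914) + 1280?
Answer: 4810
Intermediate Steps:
(O + 914) + 1280 = (2616 + 914) + 1280 = 3530 + 1280 = 4810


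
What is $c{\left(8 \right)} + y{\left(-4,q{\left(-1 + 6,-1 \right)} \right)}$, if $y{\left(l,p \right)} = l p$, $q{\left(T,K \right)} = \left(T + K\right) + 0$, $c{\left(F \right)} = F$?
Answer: $-8$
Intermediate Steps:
$q{\left(T,K \right)} = K + T$ ($q{\left(T,K \right)} = \left(K + T\right) + 0 = K + T$)
$c{\left(8 \right)} + y{\left(-4,q{\left(-1 + 6,-1 \right)} \right)} = 8 - 4 \left(-1 + \left(-1 + 6\right)\right) = 8 - 4 \left(-1 + 5\right) = 8 - 16 = -8$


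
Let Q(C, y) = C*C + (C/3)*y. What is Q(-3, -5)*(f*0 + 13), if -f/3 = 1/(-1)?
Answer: 182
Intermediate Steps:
f = 3 (f = -3/(-1) = -3*(-1) = 3)
Q(C, y) = C**2 + C*y/3 (Q(C, y) = C**2 + (C*(1/3))*y = C**2 + (C/3)*y = C**2 + C*y/3)
Q(-3, -5)*(f*0 + 13) = ((1/3)*(-3)*(-5 + 3*(-3)))*(3*0 + 13) = ((1/3)*(-3)*(-5 - 9))*(0 + 13) = ((1/3)*(-3)*(-14))*13 = 14*13 = 182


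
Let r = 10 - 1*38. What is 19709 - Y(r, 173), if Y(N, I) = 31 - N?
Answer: 19650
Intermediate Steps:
r = -28 (r = 10 - 38 = -28)
19709 - Y(r, 173) = 19709 - (31 - 1*(-28)) = 19709 - (31 + 28) = 19709 - 1*59 = 19709 - 59 = 19650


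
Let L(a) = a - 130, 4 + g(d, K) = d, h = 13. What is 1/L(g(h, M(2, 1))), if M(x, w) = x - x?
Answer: -1/121 ≈ -0.0082645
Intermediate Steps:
M(x, w) = 0
g(d, K) = -4 + d
L(a) = -130 + a
1/L(g(h, M(2, 1))) = 1/(-130 + (-4 + 13)) = 1/(-130 + 9) = 1/(-121) = -1/121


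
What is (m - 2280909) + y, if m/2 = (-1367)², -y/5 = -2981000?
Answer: 16361469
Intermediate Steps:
y = 14905000 (y = -5*(-2981000) = 14905000)
m = 3737378 (m = 2*(-1367)² = 2*1868689 = 3737378)
(m - 2280909) + y = (3737378 - 2280909) + 14905000 = 1456469 + 14905000 = 16361469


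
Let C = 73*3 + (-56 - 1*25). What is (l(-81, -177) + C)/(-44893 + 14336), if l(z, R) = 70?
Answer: -208/30557 ≈ -0.0068069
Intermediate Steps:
C = 138 (C = 219 + (-56 - 25) = 219 - 81 = 138)
(l(-81, -177) + C)/(-44893 + 14336) = (70 + 138)/(-44893 + 14336) = 208/(-30557) = 208*(-1/30557) = -208/30557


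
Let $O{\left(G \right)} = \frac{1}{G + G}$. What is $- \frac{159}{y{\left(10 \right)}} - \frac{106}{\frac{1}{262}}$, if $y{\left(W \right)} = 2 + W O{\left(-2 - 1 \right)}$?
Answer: $-28249$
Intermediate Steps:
$O{\left(G \right)} = \frac{1}{2 G}$
$y{\left(W \right)} = 2 - \frac{W}{6}$ ($y{\left(W \right)} = 2 + W \frac{1}{2 \left(-2 - 1\right)} = 2 + W \frac{1}{2 \left(-3\right)} = 2 + W \frac{1}{2} \left(- \frac{1}{3}\right) = 2 + W \left(- \frac{1}{6}\right) = 2 - \frac{W}{6}$)
$- \frac{159}{y{\left(10 \right)}} - \frac{106}{\frac{1}{262}} = - \frac{159}{2 - \frac{5}{3}} - \frac{106}{\frac{1}{262}} = - \frac{159}{2 - \frac{5}{3}} - 106 \frac{1}{\frac{1}{262}} = - 159 \frac{1}{\frac{1}{3}} - 27772 = \left(-159\right) 3 - 27772 = -477 - 27772 = -28249$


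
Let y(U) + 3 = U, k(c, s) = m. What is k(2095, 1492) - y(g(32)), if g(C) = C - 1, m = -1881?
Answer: -1909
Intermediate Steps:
k(c, s) = -1881
g(C) = -1 + C
y(U) = -3 + U
k(2095, 1492) - y(g(32)) = -1881 - (-3 + (-1 + 32)) = -1881 - (-3 + 31) = -1881 - 1*28 = -1881 - 28 = -1909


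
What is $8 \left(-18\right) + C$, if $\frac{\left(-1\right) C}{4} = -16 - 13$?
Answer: $-28$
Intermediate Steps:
$C = 116$ ($C = - 4 \left(-16 - 13\right) = \left(-4\right) \left(-29\right) = 116$)
$8 \left(-18\right) + C = 8 \left(-18\right) + 116 = -144 + 116 = -28$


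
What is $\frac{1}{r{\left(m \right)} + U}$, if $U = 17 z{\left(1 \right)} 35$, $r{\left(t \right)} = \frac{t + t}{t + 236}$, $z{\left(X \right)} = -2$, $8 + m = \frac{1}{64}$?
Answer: $- \frac{14593}{17366692} \approx -0.00084029$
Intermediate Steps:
$m = - \frac{511}{64}$ ($m = -8 + \frac{1}{64} = - \frac{511}{64} \approx -7.9844$)
$r{\left(t \right)} = \frac{2 t}{236 + t}$
$U = -1190$ ($U = 17 \left(-2\right) 35 = \left(-34\right) 35 = -1190$)
$\frac{1}{r{\left(m \right)} + U} = \frac{1}{2 \left(- \frac{511}{64}\right) \frac{1}{236 - \frac{511}{64}} - 1190} = \frac{1}{2 \left(- \frac{511}{64}\right) \frac{1}{\frac{14593}{64}} - 1190} = \frac{1}{2 \left(- \frac{511}{64}\right) \frac{64}{14593} - 1190} = \frac{1}{- \frac{1022}{14593} - 1190} = \frac{1}{- \frac{17366692}{14593}} = - \frac{14593}{17366692}$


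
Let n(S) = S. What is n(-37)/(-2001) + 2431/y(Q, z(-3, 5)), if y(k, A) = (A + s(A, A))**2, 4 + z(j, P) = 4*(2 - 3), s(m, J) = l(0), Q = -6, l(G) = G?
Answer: 4866799/128064 ≈ 38.003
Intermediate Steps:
s(m, J) = 0
z(j, P) = -8 (z(j, P) = -4 + 4*(2 - 3) = -4 + 4*(-1) = -4 - 4 = -8)
y(k, A) = A**2 (y(k, A) = (A + 0)**2 = A**2)
n(-37)/(-2001) + 2431/y(Q, z(-3, 5)) = -37/(-2001) + 2431/((-8)**2) = -37*(-1/2001) + 2431/64 = 37/2001 + 2431*(1/64) = 37/2001 + 2431/64 = 4866799/128064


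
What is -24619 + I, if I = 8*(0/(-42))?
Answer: -24619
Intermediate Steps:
I = 0 (I = 8*(0*(-1/42)) = 8*0 = 0)
-24619 + I = -24619 + 0 = -24619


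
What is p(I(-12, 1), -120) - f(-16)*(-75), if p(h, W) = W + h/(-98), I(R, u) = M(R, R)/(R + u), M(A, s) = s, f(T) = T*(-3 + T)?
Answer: 12224514/539 ≈ 22680.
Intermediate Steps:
I(R, u) = R/(R + u)
p(h, W) = W - h/98 (p(h, W) = W + h*(-1/98) = W - h/98)
p(I(-12, 1), -120) - f(-16)*(-75) = (-120 - (-6)/(49*(-12 + 1))) - (-16*(-3 - 16))*(-75) = (-120 - (-6)/(49*(-11))) - (-16*(-19))*(-75) = (-120 - (-6)*(-1)/(49*11)) - 304*(-75) = (-120 - 1/98*12/11) - 1*(-22800) = (-120 - 6/539) + 22800 = -64686/539 + 22800 = 12224514/539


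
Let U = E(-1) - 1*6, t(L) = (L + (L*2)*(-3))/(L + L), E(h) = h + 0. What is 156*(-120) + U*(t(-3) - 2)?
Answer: -37377/2 ≈ -18689.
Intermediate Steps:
E(h) = h
t(L) = -5/2 (t(L) = (L + (2*L)*(-3))/((2*L)) = (L - 6*L)*(1/(2*L)) = (-5*L)*(1/(2*L)) = -5/2)
U = -7 (U = -1 - 1*6 = -1 - 6 = -7)
156*(-120) + U*(t(-3) - 2) = 156*(-120) - 7*(-5/2 - 2) = -18720 - 7*(-9/2) = -18720 + 63/2 = -37377/2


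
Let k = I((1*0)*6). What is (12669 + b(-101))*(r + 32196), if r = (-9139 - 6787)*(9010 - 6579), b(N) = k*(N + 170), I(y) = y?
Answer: -490086455790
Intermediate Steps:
k = 0 (k = (1*0)*6 = 0*6 = 0)
b(N) = 0 (b(N) = 0*(N + 170) = 0*(170 + N) = 0)
r = -38716106 (r = -15926*2431 = -38716106)
(12669 + b(-101))*(r + 32196) = (12669 + 0)*(-38716106 + 32196) = 12669*(-38683910) = -490086455790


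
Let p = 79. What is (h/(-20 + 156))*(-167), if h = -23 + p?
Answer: -1169/17 ≈ -68.765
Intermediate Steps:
h = 56 (h = -23 + 79 = 56)
(h/(-20 + 156))*(-167) = (56/(-20 + 156))*(-167) = (56/136)*(-167) = (56*(1/136))*(-167) = (7/17)*(-167) = -1169/17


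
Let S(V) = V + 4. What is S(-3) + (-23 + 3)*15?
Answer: -299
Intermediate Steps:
S(V) = 4 + V
S(-3) + (-23 + 3)*15 = (4 - 3) + (-23 + 3)*15 = 1 - 20*15 = 1 - 300 = -299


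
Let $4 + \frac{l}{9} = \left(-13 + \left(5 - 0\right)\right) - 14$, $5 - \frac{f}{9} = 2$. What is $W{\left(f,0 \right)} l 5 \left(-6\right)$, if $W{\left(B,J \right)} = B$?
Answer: $189540$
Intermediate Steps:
$f = 27$ ($f = 45 - 18 = 27$)
$l = -234$ ($l = -36 + 9 \left(\left(-13 + \left(5 - 0\right)\right) - 14\right) = -36 + 9 \left(\left(-13 + \left(5 + 0\right)\right) - 14\right) = -36 + 9 \left(\left(-13 + 5\right) - 14\right) = -36 + 9 \left(-8 - 14\right) = -36 + 9 \left(-22\right) = -36 - 198 = -234$)
$W{\left(f,0 \right)} l 5 \left(-6\right) = 27 \left(-234\right) 5 \left(-6\right) = \left(-6318\right) \left(-30\right) = 189540$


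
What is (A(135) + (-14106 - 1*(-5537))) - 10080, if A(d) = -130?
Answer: -18779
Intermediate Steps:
(A(135) + (-14106 - 1*(-5537))) - 10080 = (-130 + (-14106 - 1*(-5537))) - 10080 = (-130 + (-14106 + 5537)) - 10080 = (-130 - 8569) - 10080 = -8699 - 10080 = -18779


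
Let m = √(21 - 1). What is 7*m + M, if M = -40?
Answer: -40 + 14*√5 ≈ -8.6951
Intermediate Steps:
m = 2*√5 (m = √20 = 2*√5 ≈ 4.4721)
7*m + M = 7*(2*√5) - 40 = 14*√5 - 40 = -40 + 14*√5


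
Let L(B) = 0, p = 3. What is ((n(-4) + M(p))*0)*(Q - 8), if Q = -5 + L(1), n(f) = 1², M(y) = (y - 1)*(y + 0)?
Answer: 0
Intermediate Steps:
M(y) = y*(-1 + y) (M(y) = (-1 + y)*y = y*(-1 + y))
n(f) = 1
Q = -5 (Q = -5 + 0 = -5)
((n(-4) + M(p))*0)*(Q - 8) = ((1 + 3*(-1 + 3))*0)*(-5 - 8) = ((1 + 3*2)*0)*(-13) = ((1 + 6)*0)*(-13) = (7*0)*(-13) = 0*(-13) = 0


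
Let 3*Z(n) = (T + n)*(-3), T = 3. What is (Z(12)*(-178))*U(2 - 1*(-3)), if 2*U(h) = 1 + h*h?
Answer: 34710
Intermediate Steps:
Z(n) = -3 - n (Z(n) = ((3 + n)*(-3))/3 = (-9 - 3*n)/3 = -3 - n)
U(h) = ½ + h²/2 (U(h) = (1 + h*h)/2 = (1 + h²)/2 = ½ + h²/2)
(Z(12)*(-178))*U(2 - 1*(-3)) = ((-3 - 1*12)*(-178))*(½ + (2 - 1*(-3))²/2) = ((-3 - 12)*(-178))*(½ + (2 + 3)²/2) = (-15*(-178))*(½ + (½)*5²) = 2670*(½ + (½)*25) = 2670*(½ + 25/2) = 2670*13 = 34710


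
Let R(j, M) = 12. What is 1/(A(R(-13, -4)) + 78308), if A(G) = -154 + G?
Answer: 1/78166 ≈ 1.2793e-5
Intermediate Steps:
1/(A(R(-13, -4)) + 78308) = 1/((-154 + 12) + 78308) = 1/(-142 + 78308) = 1/78166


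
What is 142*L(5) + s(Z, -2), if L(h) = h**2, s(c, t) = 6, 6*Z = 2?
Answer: 3556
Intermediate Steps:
Z = 1/3 (Z = (1/6)*2 = 1/3 ≈ 0.33333)
142*L(5) + s(Z, -2) = 142*5**2 + 6 = 142*25 + 6 = 3550 + 6 = 3556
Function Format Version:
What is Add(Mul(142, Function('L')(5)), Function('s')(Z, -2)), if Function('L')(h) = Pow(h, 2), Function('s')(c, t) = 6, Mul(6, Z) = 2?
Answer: 3556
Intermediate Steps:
Z = Rational(1, 3) (Z = Mul(Rational(1, 6), 2) = Rational(1, 3) ≈ 0.33333)
Add(Mul(142, Function('L')(5)), Function('s')(Z, -2)) = Add(Mul(142, Pow(5, 2)), 6) = Add(Mul(142, 25), 6) = Add(3550, 6) = 3556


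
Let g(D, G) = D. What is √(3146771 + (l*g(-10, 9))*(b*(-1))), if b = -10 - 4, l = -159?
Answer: √3169031 ≈ 1780.2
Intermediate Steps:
b = -14
√(3146771 + (l*g(-10, 9))*(b*(-1))) = √(3146771 + (-159*(-10))*(-14*(-1))) = √(3146771 + 1590*14) = √(3146771 + 22260) = √3169031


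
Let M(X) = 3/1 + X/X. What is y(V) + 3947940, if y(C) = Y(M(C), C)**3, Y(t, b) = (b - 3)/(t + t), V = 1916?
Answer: 9022100777/512 ≈ 1.7621e+7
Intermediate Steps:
M(X) = 4 (M(X) = 3*1 + 1 = 3 + 1 = 4)
Y(t, b) = (-3 + b)/(2*t) (Y(t, b) = (-3 + b)/((2*t)) = (-3 + b)*(1/(2*t)) = (-3 + b)/(2*t))
y(C) = (-3/8 + C/8)**3 (y(C) = ((1/2)*(-3 + C)/4)**3 = ((1/2)*(1/4)*(-3 + C))**3 = (-3/8 + C/8)**3)
y(V) + 3947940 = (-3 + 1916)**3/512 + 3947940 = (1/512)*1913**3 + 3947940 = (1/512)*7000755497 + 3947940 = 7000755497/512 + 3947940 = 9022100777/512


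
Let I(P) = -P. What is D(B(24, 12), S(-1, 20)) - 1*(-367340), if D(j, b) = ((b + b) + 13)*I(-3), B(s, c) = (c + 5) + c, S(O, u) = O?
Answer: 367373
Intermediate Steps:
B(s, c) = 5 + 2*c (B(s, c) = (5 + c) + c = 5 + 2*c)
D(j, b) = 39 + 6*b (D(j, b) = ((b + b) + 13)*(-1*(-3)) = (2*b + 13)*3 = (13 + 2*b)*3 = 39 + 6*b)
D(B(24, 12), S(-1, 20)) - 1*(-367340) = (39 + 6*(-1)) - 1*(-367340) = (39 - 6) + 367340 = 33 + 367340 = 367373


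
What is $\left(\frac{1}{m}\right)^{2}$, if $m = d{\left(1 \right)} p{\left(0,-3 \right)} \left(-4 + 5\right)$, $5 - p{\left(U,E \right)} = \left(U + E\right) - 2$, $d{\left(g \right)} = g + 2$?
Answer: $\frac{1}{900} \approx 0.0011111$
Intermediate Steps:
$d{\left(g \right)} = 2 + g$
$p{\left(U,E \right)} = 7 - E - U$ ($p{\left(U,E \right)} = 5 - \left(\left(U + E\right) - 2\right) = 5 - \left(\left(E + U\right) - 2\right) = 5 - \left(-2 + E + U\right) = 7 - E - U$)
$m = 30$ ($m = \left(2 + 1\right) \left(7 - -3 - 0\right) \left(-4 + 5\right) = 3 \left(7 + 3 + 0\right) 1 = 3 \cdot 10 \cdot 1 = 30 \cdot 1 = 30$)
$\left(\frac{1}{m}\right)^{2} = \left(\frac{1}{30}\right)^{2} = \frac{1}{900}$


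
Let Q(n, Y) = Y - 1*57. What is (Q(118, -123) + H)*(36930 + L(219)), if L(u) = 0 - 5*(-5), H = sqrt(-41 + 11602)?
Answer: -6651900 + 36955*sqrt(11561) ≈ -2.6784e+6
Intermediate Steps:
Q(n, Y) = -57 + Y (Q(n, Y) = Y - 57 = -57 + Y)
H = sqrt(11561) ≈ 107.52
L(u) = 25 (L(u) = 0 + 25 = 25)
(Q(118, -123) + H)*(36930 + L(219)) = ((-57 - 123) + sqrt(11561))*(36930 + 25) = (-180 + sqrt(11561))*36955 = -6651900 + 36955*sqrt(11561)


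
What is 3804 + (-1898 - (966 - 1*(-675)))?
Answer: 265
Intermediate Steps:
3804 + (-1898 - (966 - 1*(-675))) = 3804 + (-1898 - (966 + 675)) = 3804 + (-1898 - 1*1641) = 3804 + (-1898 - 1641) = 3804 - 3539 = 265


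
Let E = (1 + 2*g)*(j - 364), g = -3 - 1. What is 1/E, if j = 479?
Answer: -1/805 ≈ -0.0012422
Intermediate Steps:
g = -4
E = -805 (E = (1 + 2*(-4))*(479 - 364) = (1 - 8)*115 = -7*115 = -805)
1/E = 1/(-805) = -1/805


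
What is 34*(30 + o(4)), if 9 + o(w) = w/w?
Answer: 748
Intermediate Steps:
o(w) = -8 (o(w) = -9 + w/w = -9 + 1 = -8)
34*(30 + o(4)) = 34*(30 - 8) = 34*22 = 748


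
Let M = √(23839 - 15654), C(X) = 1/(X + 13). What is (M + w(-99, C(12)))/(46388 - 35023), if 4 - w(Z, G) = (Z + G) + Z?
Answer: 5049/284125 + √8185/11365 ≈ 0.025731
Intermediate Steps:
C(X) = 1/(13 + X)
w(Z, G) = 4 - G - 2*Z (w(Z, G) = 4 - ((Z + G) + Z) = 4 - ((G + Z) + Z) = 4 - (G + 2*Z) = 4 + (-G - 2*Z) = 4 - G - 2*Z)
M = √8185 ≈ 90.471
(M + w(-99, C(12)))/(46388 - 35023) = (√8185 + (4 - 1/(13 + 12) - 2*(-99)))/(46388 - 35023) = (√8185 + (4 - 1/25 + 198))/11365 = (√8185 + (4 - 1*1/25 + 198))*(1/11365) = (√8185 + (4 - 1/25 + 198))*(1/11365) = (√8185 + 5049/25)*(1/11365) = (5049/25 + √8185)*(1/11365) = 5049/284125 + √8185/11365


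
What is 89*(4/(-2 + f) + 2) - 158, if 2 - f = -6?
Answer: 238/3 ≈ 79.333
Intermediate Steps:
f = 8 (f = 2 - 1*(-6) = 2 + 6 = 8)
89*(4/(-2 + f) + 2) - 158 = 89*(4/(-2 + 8) + 2) - 158 = 89*(4/6 + 2) - 158 = 89*(4*(1/6) + 2) - 158 = 89*(2/3 + 2) - 158 = 89*(8/3) - 158 = 712/3 - 158 = 238/3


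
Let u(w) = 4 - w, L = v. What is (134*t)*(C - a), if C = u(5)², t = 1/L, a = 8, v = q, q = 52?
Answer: -469/26 ≈ -18.038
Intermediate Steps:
v = 52
L = 52
t = 1/52 ≈ 0.019231
C = 1 (C = (4 - 1*5)² = (4 - 5)² = (-1)² = 1)
(134*t)*(C - a) = (134*(1/52))*(1 - 1*8) = 67*(1 - 8)/26 = (67/26)*(-7) = -469/26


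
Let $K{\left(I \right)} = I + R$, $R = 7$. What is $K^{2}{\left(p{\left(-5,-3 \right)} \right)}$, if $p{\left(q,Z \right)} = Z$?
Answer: $16$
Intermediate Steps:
$K{\left(I \right)} = 7 + I$ ($K{\left(I \right)} = I + 7 = 7 + I$)
$K^{2}{\left(p{\left(-5,-3 \right)} \right)} = \left(7 - 3\right)^{2} = 4^{2} = 16$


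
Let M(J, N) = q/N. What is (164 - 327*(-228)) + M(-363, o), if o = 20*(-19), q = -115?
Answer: 5678743/76 ≈ 74720.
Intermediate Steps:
o = -380
M(J, N) = -115/N
(164 - 327*(-228)) + M(-363, o) = (164 - 327*(-228)) - 115/(-380) = (164 + 74556) - 115*(-1/380) = 74720 + 23/76 = 5678743/76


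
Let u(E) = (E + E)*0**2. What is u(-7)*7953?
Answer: 0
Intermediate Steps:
u(E) = 0 (u(E) = (2*E)*0 = 0)
u(-7)*7953 = 0*7953 = 0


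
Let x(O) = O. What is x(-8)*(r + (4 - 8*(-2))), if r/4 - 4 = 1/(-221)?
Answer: -63616/221 ≈ -287.85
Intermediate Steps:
r = 3532/221 (r = 16 + 4/(-221) = 16 + 4*(-1/221) = 16 - 4/221 = 3532/221 ≈ 15.982)
x(-8)*(r + (4 - 8*(-2))) = -8*(3532/221 + (4 - 8*(-2))) = -8*(3532/221 + (4 + 16)) = -8*(3532/221 + 20) = -8*7952/221 = -63616/221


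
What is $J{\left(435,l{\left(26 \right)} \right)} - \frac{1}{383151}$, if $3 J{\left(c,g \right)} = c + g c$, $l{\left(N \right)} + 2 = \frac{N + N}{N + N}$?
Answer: $- \frac{1}{383151} \approx -2.6099 \cdot 10^{-6}$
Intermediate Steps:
$l{\left(N \right)} = -1$ ($l{\left(N \right)} = -2 + \frac{N + N}{N + N} = -2 + \frac{2 N}{2 N} = -2 + 2 N \frac{1}{2 N} = -2 + 1 = -1$)
$J{\left(c,g \right)} = \frac{c}{3} + \frac{c g}{3}$ ($J{\left(c,g \right)} = \frac{c + g c}{3} = \frac{c + c g}{3} = \frac{c}{3} + \frac{c g}{3}$)
$J{\left(435,l{\left(26 \right)} \right)} - \frac{1}{383151} = \frac{1}{3} \cdot 435 \left(1 - 1\right) - \frac{1}{383151} = \frac{1}{3} \cdot 435 \cdot 0 - \frac{1}{383151} = 0 - \frac{1}{383151} = - \frac{1}{383151}$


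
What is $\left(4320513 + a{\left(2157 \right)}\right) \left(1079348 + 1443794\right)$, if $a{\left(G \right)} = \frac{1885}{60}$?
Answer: $\frac{65408082483343}{6} \approx 1.0901 \cdot 10^{13}$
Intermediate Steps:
$a{\left(G \right)} = \frac{377}{12}$ ($a{\left(G \right)} = 1885 \cdot \frac{1}{60} = \frac{377}{12}$)
$\left(4320513 + a{\left(2157 \right)}\right) \left(1079348 + 1443794\right) = \left(4320513 + \frac{377}{12}\right) \left(1079348 + 1443794\right) = \frac{51846533}{12} \cdot 2523142 = \frac{65408082483343}{6}$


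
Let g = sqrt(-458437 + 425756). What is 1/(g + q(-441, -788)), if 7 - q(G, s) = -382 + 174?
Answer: 215/78906 - I*sqrt(32681)/78906 ≈ 0.0027248 - 0.0022911*I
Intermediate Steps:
q(G, s) = 215 (q(G, s) = 7 - (-382 + 174) = 7 - 1*(-208) = 7 + 208 = 215)
g = I*sqrt(32681) (g = sqrt(-32681) = I*sqrt(32681) ≈ 180.78*I)
1/(g + q(-441, -788)) = 1/(I*sqrt(32681) + 215) = 1/(215 + I*sqrt(32681))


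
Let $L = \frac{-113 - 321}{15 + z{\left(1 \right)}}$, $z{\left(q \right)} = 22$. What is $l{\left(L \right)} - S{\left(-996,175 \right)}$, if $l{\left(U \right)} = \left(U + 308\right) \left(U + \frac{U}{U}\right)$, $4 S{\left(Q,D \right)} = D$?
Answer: $- \frac{17647231}{5476} \approx -3222.6$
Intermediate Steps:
$S{\left(Q,D \right)} = \frac{D}{4}$
$L = - \frac{434}{37}$ ($L = \frac{-113 - 321}{15 + 22} = - \frac{434}{37} \approx -11.73$)
$l{\left(U \right)} = \left(1 + U\right) \left(308 + U\right)$ ($l{\left(U \right)} = \left(308 + U\right) \left(U + 1\right) = \left(308 + U\right) \left(1 + U\right) = \left(1 + U\right) \left(308 + U\right)$)
$l{\left(L \right)} - S{\left(-996,175 \right)} = \left(308 + \left(- \frac{434}{37}\right)^{2} + 309 \left(- \frac{434}{37}\right)\right) - \frac{1}{4} \cdot 175 = \left(308 + \frac{188356}{1369} - \frac{134106}{37}\right) - \frac{175}{4} = - \frac{4351914}{1369} - \frac{175}{4} = - \frac{17647231}{5476}$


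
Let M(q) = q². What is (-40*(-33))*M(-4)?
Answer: 21120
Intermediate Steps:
(-40*(-33))*M(-4) = -40*(-33)*(-4)² = 1320*16 = 21120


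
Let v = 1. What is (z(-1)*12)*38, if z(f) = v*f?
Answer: -456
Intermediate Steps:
z(f) = f (z(f) = 1*f = f)
(z(-1)*12)*38 = -1*12*38 = -12*38 = -456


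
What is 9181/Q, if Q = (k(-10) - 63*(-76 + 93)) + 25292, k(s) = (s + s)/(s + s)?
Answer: 9181/24222 ≈ 0.37904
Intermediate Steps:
k(s) = 1 (k(s) = (2*s)/((2*s)) = (2*s)*(1/(2*s)) = 1)
Q = 24222 (Q = (1 - 63*(-76 + 93)) + 25292 = (1 - 63*17) + 25292 = (1 - 1071) + 25292 = -1070 + 25292 = 24222)
9181/Q = 9181/24222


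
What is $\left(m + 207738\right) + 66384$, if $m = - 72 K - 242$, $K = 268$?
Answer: $254584$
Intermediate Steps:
$m = -19538$ ($m = \left(-72\right) 268 - 242 = -19296 - 242 = -19538$)
$\left(m + 207738\right) + 66384 = \left(-19538 + 207738\right) + 66384 = 188200 + 66384 = 254584$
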